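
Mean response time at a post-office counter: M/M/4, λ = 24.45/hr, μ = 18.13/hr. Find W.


a = 1.3486; ρ = 0.3371; P₀ = 0.258088
Lq = P₀·a^c·ρ/(c!(1−ρ)²) = 0.02729
Wq = Lq/λ = 0.02729/24.45 = 0.001116 hr
W = Wq + 1/μ = 0.001116 + 0.05516 = 0.05627 hr

Final: 0.05627 hr


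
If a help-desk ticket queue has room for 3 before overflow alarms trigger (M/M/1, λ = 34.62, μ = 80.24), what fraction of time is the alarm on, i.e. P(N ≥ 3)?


ρ = 34.62/80.24 = 0.4315
P(N ≥ n) = ρ^n = 0.4315^3 = 0.080317

Final: 0.080317


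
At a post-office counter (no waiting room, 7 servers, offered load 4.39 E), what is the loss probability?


B(c,a) = (a^c/c!) / Σ_{k=0}^{c} a^k/k!
a^7/7! = 6.234780
Σ terms (k=0..7): 1.00000 + 4.39000 + 9.63605 + 14.10075 + 15.47558 + 13.58756 + 9.94156 + 6.23478 = 74.366278
B = 6.234780/74.366278 = 0.083839

Final: 0.083839


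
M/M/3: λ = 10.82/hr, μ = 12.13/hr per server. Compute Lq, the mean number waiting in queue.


a = λ/μ = 0.8920; ρ = a/3 = 0.2973
P₀ = 0.406805
Lq = P₀·a^c·ρ / (c!·(1−ρ)²) = 0.406805·0.70974·0.2973/(6·0.49374)
= 0.02898

Final: 0.02898


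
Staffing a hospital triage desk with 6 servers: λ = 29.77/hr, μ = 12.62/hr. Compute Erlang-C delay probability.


a = λ/μ = 2.3590; ρ = a/6 = 0.3932
P₀ = 0.094141 (from M/M/c formula)
C(c,a) = [a^c/(c!(1−ρ))]·P₀ = [172.31254/(720·0.6068)]·0.094141
= 0.39438·0.094141 = 0.037127

Final: 0.037127


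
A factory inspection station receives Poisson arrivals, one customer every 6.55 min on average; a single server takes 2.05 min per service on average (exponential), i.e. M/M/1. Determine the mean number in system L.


λ = 60/6.55 = 9.1603 /hr
μ = 60/2.05 = 29.2683 /hr
ρ = λ/μ = 9.1603/29.2683 = 0.3130
L = ρ/(1−ρ) = 0.3130/0.6870 = 0.4556

Final: 0.4556


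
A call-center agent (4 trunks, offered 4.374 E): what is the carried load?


B(4,4.374) = 0.345532 (Erlang-B)
Carried load = a(1 − B) = 4.374·(1 − 0.345532) = 4.374·0.654468 = 2.8626 E

Final: 2.8626 Erlangs


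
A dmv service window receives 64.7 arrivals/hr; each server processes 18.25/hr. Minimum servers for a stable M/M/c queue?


Stability requires cμ > λ ⇔ c > λ/μ.
λ/μ = 64.7/18.25 = 3.5452
Minimum integer c = ⌊3.5452⌋ + 1 = 4
Check: 4·18.25 = 73.00 > 64.7, while 3·18.25 = 54.75 ≤ 64.7

Final: 4 servers


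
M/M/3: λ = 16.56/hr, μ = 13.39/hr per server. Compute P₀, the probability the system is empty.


a = λ/μ = 16.56/13.39 = 1.2367; ρ = a/c = 0.4122
Σ_{k=0}^{2} a^k/k! (terms k=0..2) = 1.00000 + 1.23674 + 0.76477 = 3.00151
Tail: a^3/(3!(1−ρ)) = 1.89164/(6·0.5878) = 0.53641
P₀ = 1/(3.00151 + 0.53641) = 1/3.53792 = 0.282652

Final: 0.282652


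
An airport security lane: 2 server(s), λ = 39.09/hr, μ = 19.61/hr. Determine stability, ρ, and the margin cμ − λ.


Total capacity cμ = 2·19.61 = 39.22/hr
ρ = λ/(cμ) = 39.09/39.22 = 0.9967
Stable ⇔ ρ < 1: YES
Spare capacity = cμ − λ = 39.22 − 39.09 = 0.13/hr

Final: ρ = 0.9967; stable; margin = 0.13/hr


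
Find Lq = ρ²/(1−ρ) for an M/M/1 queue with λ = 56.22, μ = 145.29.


ρ = 56.22/145.29 = 0.3870
Lq = ρ²/(1−ρ) = 0.1497/0.6130 = 0.2442

Final: 0.2442


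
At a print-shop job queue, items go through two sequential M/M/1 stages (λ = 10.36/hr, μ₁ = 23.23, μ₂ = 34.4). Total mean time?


Each node sees arrival rate λ = 10.36/hr (tandem ⇒ throughput preserved).
W₁ = 1/(μ₁−λ) = 1/(23.23−10.36) = 0.07770 hr
W₂ = 1/(μ₂−λ) = 1/(34.4−10.36) = 0.04160 hr
W_total = W₁ + W₂ = 0.07770 + 0.04160 = 0.11930 hr

Final: 0.11930 hr


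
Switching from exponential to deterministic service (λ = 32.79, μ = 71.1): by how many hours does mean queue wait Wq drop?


ρ = 32.79/71.1 = 0.4612
Wq(M/M/1) = ρ/(μ−λ) = 0.4612/38.31 = 0.01204 hr
Wq(M/D/1) = ρ/(2(μ−λ)) = 0.006019 hr
Savings = 0.01204 − 0.006019 = 0.006019 hr

Final: 0.006019 hr


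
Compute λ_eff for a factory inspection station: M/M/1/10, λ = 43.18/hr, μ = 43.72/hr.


ρ = 0.9876; P_K = (1−ρ)ρ^10/(1−ρ^11) = 0.085366
λ_eff = λ(1 − P_K) = 43.18·(1 − 0.085366) = 43.18·0.914634 = 39.4939 /hr

Final: 39.4939 /hr


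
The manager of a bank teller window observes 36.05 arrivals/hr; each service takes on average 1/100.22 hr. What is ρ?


ρ = λ/μ = 36.05/100.22 = 0.3597

Final: 0.3597


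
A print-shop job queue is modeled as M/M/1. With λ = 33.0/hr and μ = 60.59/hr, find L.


ρ = λ/μ = 33.0/60.59 = 0.5446
L = ρ/(1−ρ) = 0.5446/(1 − 0.5446) = 0.5446/0.4554 = 1.1961

Final: 1.1961


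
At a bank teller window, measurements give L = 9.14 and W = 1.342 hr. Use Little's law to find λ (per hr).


λ = L/W = 9.14/1.342 = 6.8107 /hr

Final: 6.8107 /hr


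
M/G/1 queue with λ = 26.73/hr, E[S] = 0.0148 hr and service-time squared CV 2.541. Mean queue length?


ρ = λ·E[S] = 26.73·0.0148 = 0.3956
Lq = ρ²(1+C_s²)/(2(1−ρ)) = 0.1565·(1+2.541)/(2·0.6044)
= 0.1565·3.5410/1.2088 = 0.45845

Final: 0.45845


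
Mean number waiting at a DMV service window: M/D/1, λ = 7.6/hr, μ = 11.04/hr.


ρ = 7.6/11.04 = 0.6884
M/D/1: Lq = ρ²/(2(1−ρ)) = 0.4739/(2·0.3116) = 0.76045

Final: 0.76045


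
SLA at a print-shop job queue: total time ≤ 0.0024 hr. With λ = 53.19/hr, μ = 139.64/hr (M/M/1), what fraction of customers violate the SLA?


W ~ Exponential(μ−λ) for M/M/1.
μ − λ = 139.64 − 53.19 = 86.4500
P(W > t) = e^{−(μ−λ)t} = e^{−0.2075} = 0.812629

Final: 0.812629


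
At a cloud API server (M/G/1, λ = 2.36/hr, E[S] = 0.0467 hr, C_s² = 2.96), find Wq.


ρ = λ·E[S] = 2.36·0.0467 = 0.1102
E[S²] = E[S]²(1+C_s²) = 0.0467²·(1+2.96) = 0.008636
Wq = λ·E[S²]/(2(1−ρ)) = 2.36·0.008636/(2·0.8898) = 0.01145 hr

Final: 0.01145 hr


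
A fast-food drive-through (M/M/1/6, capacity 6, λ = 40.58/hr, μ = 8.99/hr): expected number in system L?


ρ = 40.58/8.99 = 4.5139
L = ρ[1 − (K+1)ρ^K + Kρ^(K+1)] / [(1−ρ)(1−ρ^(K+1))]
Numerator: 4.5139·(1 − 7·8458.904187 + 6·38182.684306) = 766843.629742
Denominator: (-3.5139)·(-38181.684306) = 134166.786120
L = 766843.629742/134166.786120 = 5.7156

Final: 5.7156


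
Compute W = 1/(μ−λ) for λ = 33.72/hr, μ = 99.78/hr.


W = 1/(μ−λ) = 1/(99.78 − 33.72) = 1/66.06 = 0.01514 hr

Final: 0.01514 hr


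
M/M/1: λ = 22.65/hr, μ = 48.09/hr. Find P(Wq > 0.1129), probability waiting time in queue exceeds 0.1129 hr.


ρ = 22.65/48.09 = 0.4710
P(Wq > t) = ρ·e^{−(μ−λ)t} = 0.4710·e^{−2.8722}
= 0.4710·0.056576 = 0.026647

Final: 0.026647


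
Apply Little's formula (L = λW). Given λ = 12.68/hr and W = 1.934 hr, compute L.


L = λW = 12.68·1.934 = 24.5231

Final: 24.5231


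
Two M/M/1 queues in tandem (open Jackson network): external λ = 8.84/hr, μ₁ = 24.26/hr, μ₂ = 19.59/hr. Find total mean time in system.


Each node sees arrival rate λ = 8.84/hr (tandem ⇒ throughput preserved).
W₁ = 1/(μ₁−λ) = 1/(24.26−8.84) = 0.06485 hr
W₂ = 1/(μ₂−λ) = 1/(19.59−8.84) = 0.09302 hr
W_total = W₁ + W₂ = 0.06485 + 0.09302 = 0.15787 hr

Final: 0.15787 hr


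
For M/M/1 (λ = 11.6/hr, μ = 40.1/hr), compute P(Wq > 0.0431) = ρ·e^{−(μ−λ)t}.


ρ = 11.6/40.1 = 0.2893
P(Wq > t) = ρ·e^{−(μ−λ)t} = 0.2893·e^{−1.2284}
= 0.2893·0.292775 = 0.084693

Final: 0.084693


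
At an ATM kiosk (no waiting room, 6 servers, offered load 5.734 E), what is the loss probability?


B(c,a) = (a^c/c!) / Σ_{k=0}^{c} a^k/k!
a^6/6! = 49.364374
Σ terms (k=0..6): 1.00000 + 5.73400 + 16.43938 + 31.42113 + 45.04219 + 51.65439 + 49.36437 = 200.655460
B = 49.364374/200.655460 = 0.246016

Final: 0.246016


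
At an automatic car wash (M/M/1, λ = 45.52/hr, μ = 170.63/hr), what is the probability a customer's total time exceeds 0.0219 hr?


W ~ Exponential(μ−λ) for M/M/1.
μ − λ = 170.63 − 45.52 = 125.1100
P(W > t) = e^{−(μ−λ)t} = e^{−2.7399} = 0.064576

Final: 0.064576


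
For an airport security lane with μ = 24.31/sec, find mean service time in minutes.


Mean service time = 1/μ = 1/24.31 second = 0.04114 second
In minutes: 0.04114 × 0.0166667 = 0.0006856 min

Final: 0.0006856 min


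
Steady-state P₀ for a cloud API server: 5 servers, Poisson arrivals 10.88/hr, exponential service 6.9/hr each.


a = λ/μ = 10.88/6.9 = 1.5768; ρ = a/c = 0.3154
Σ_{k=0}^{4} a^k/k! (terms k=0..4) = 1.00000 + 1.57681 + 1.24317 + 0.65341 + 0.25758 = 4.73097
Tail: a^5/(5!(1−ρ)) = 9.74763/(120·0.6846) = 0.11865
P₀ = 1/(4.73097 + 0.11865) = 1/4.84962 = 0.206202

Final: 0.206202


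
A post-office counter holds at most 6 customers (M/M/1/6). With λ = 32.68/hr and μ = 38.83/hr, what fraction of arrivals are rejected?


ρ = λ/μ = 32.68/38.83 = 0.8416
P_K = (1−ρ)ρ^K/(1−ρ^(K+1)) = (0.1584·0.355376)/(1 − 0.299090)
= 0.056285/0.700910 = 0.080303

Final: 0.080303


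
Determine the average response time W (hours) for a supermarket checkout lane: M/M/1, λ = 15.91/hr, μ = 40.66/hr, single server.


W = 1/(μ−λ) = 1/(40.66 − 15.91) = 1/24.75 = 0.04040 hr

Final: 0.04040 hr


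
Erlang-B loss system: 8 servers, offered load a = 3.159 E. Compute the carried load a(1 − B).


B(8,3.159) = 0.010501 (Erlang-B)
Carried load = a(1 − B) = 3.159·(1 − 0.010501) = 3.159·0.989499 = 3.1258 E

Final: 3.1258 Erlangs


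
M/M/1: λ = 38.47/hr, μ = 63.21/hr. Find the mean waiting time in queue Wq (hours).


ρ = 38.47/63.21 = 0.6086
Wq = ρ/(μ−λ) = 0.6086/(63.21 − 38.47) = 0.6086/24.74 = 0.02460 hr

Final: 0.02460 hr


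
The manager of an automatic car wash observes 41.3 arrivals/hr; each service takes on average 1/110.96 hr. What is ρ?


ρ = λ/μ = 41.3/110.96 = 0.3722

Final: 0.3722


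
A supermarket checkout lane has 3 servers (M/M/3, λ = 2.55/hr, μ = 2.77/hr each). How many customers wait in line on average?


a = λ/μ = 0.9206; ρ = a/3 = 0.3069
P₀ = 0.394961
Lq = P₀·a^c·ρ / (c!·(1−ρ)²) = 0.394961·0.78016·0.3069/(6·0.48044)
= 0.03280

Final: 0.03280


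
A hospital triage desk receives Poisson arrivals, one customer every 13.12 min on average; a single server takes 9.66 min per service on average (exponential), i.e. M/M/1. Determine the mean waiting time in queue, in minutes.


λ = 60/13.12 = 4.5732 /hr
μ = 60/9.66 = 6.2112 /hr
ρ = λ/μ = 4.5732/6.2112 = 0.7363
Wq = ρ/(μ−λ) = 0.7363/(6.2112−4.5732) = 0.44950 hr
In minutes: 0.44950·60 = 26.970 min

Final: 26.970 min


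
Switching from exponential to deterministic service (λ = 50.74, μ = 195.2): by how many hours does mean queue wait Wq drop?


ρ = 50.74/195.2 = 0.2599
Wq(M/M/1) = ρ/(μ−λ) = 0.2599/144.46 = 0.001799 hr
Wq(M/D/1) = ρ/(2(μ−λ)) = 0.0008997 hr
Savings = 0.001799 − 0.0008997 = 0.0008997 hr

Final: 0.0008997 hr


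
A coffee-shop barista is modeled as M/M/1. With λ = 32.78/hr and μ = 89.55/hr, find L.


ρ = λ/μ = 32.78/89.55 = 0.3661
L = ρ/(1−ρ) = 0.3661/(1 − 0.3661) = 0.3661/0.6339 = 0.5774

Final: 0.5774


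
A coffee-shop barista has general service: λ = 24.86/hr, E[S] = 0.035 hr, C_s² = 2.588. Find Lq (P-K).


ρ = λ·E[S] = 24.86·0.035 = 0.8701
Lq = ρ²(1+C_s²)/(2(1−ρ)) = 0.7571·(1+2.588)/(2·0.1299)
= 0.7571·3.5880/0.2598 = 10.45566

Final: 10.45566


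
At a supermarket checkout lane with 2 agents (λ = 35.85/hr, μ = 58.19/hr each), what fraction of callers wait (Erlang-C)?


a = λ/μ = 0.6161; ρ = a/2 = 0.3080
P₀ = 0.529002 (from M/M/c formula)
C(c,a) = [a^c/(c!(1−ρ))]·P₀ = [0.37956/(2·0.6920)]·0.529002
= 0.27427·0.529002 = 0.145087

Final: 0.145087


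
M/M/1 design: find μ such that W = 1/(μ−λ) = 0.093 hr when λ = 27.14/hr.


W = 1/(μ−λ) ⇒ μ − λ = 1/W = 1/0.093 = 10.7527
μ = λ + 1/W = 27.14 + 10.7527 = 37.8927 per hr

Final: 37.8927 /hr


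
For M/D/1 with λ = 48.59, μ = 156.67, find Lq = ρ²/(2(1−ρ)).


ρ = 48.59/156.67 = 0.3101
M/D/1: Lq = ρ²/(2(1−ρ)) = 0.09619/(2·0.6899) = 0.06972

Final: 0.06972


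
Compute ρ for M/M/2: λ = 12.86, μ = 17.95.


ρ = λ/(cμ) = 12.86/(2·17.95) = 12.86/35.90 = 0.3582

Final: 0.3582


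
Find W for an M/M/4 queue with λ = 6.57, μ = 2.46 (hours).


a = 2.6707; ρ = 0.6677; P₀ = 0.059555
Lq = P₀·a^c·ρ/(c!(1−ρ)²) = 0.76330
Wq = Lq/λ = 0.76330/6.57 = 0.11618 hr
W = Wq + 1/μ = 0.11618 + 0.40650 = 0.52268 hr

Final: 0.52268 hr


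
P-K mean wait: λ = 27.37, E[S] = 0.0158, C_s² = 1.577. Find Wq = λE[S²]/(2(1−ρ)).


ρ = λ·E[S] = 27.37·0.0158 = 0.4324
E[S²] = E[S]²(1+C_s²) = 0.0158²·(1+1.577) = 0.0006433
Wq = λ·E[S²]/(2(1−ρ)) = 27.37·0.0006433/(2·0.5676) = 0.01551 hr

Final: 0.01551 hr


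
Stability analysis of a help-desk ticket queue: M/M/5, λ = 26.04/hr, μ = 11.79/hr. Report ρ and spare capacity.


Total capacity cμ = 5·11.79 = 58.95/hr
ρ = λ/(cμ) = 26.04/58.95 = 0.4417
Stable ⇔ ρ < 1: YES
Spare capacity = cμ − λ = 58.95 − 26.04 = 32.91/hr

Final: ρ = 0.4417; stable; margin = 32.91/hr


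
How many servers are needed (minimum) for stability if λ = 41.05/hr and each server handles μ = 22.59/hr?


Stability requires cμ > λ ⇔ c > λ/μ.
λ/μ = 41.05/22.59 = 1.8172
Minimum integer c = ⌊1.8172⌋ + 1 = 2
Check: 2·22.59 = 45.18 > 41.05, while 1·22.59 = 22.59 ≤ 41.05

Final: 2 servers


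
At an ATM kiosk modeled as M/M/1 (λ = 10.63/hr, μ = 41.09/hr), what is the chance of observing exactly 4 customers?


ρ = 10.63/41.09 = 0.2587
P_n = (1−ρ)·ρ^n = (1 − 0.2587)·0.2587^4 = 0.7413·0.004479 = 0.003320

Final: 0.003320


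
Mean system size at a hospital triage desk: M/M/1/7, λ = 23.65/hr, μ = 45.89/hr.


ρ = 23.65/45.89 = 0.5154
L = ρ[1 − (K+1)ρ^K + Kρ^(K+1)] / [(1−ρ)(1−ρ^(K+1))]
Numerator: 0.5154·(1 − 8·0.009656 + 7·0.004976) = 0.493505
Denominator: (0.4846)·(0.995024) = 0.482225
L = 0.493505/0.482225 = 1.0234

Final: 1.0234


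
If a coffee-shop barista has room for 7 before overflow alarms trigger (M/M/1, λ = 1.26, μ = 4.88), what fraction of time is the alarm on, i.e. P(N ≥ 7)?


ρ = 1.26/4.88 = 0.2582
P(N ≥ n) = ρ^n = 0.2582^7 = 0.00007650

Final: 0.00007650


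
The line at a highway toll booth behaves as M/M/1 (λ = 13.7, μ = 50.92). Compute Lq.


ρ = 13.7/50.92 = 0.2690
Lq = ρ²/(1−ρ) = 0.07239/0.7310 = 0.09903

Final: 0.09903


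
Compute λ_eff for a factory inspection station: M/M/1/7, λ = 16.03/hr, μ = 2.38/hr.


ρ = 6.7353; P_K = (1−ρ)ρ^7/(1−ρ^8) = 0.851529
λ_eff = λ(1 − P_K) = 16.03·(1 − 0.851529) = 16.03·0.148471 = 2.3800 /hr

Final: 2.3800 /hr


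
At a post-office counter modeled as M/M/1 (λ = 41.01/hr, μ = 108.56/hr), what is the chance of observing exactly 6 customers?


ρ = 41.01/108.56 = 0.3778
P_n = (1−ρ)·ρ^n = (1 − 0.3778)·0.3778^6 = 0.6222·0.002906 = 0.001808

Final: 0.001808


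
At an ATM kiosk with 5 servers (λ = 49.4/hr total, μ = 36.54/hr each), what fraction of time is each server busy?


ρ = λ/(cμ) = 49.4/(5·36.54) = 49.4/182.70 = 0.2704

Final: 0.2704


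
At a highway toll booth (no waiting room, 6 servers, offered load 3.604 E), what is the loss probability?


B(c,a) = (a^c/c!) / Σ_{k=0}^{c} a^k/k!
a^6/6! = 3.043520
Σ terms (k=0..6): 1.00000 + 3.60400 + 6.49441 + 7.80195 + 7.02956 + 5.06690 + 3.04352 = 34.040337
B = 3.043520/34.040337 = 0.089409

Final: 0.089409


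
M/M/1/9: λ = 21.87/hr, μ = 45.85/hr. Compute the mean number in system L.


ρ = 21.87/45.85 = 0.4770
L = ρ[1 − (K+1)ρ^K + Kρ^(K+1)] / [(1−ρ)(1−ρ^(K+1))]
Numerator: 0.4770·(1 − 10·0.001278 + 9·0.0006097) = 0.473511
Denominator: (0.5230)·(0.999390) = 0.522691
L = 0.473511/0.522691 = 0.9059

Final: 0.9059


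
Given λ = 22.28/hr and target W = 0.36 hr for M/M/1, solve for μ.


W = 1/(μ−λ) ⇒ μ − λ = 1/W = 1/0.36 = 2.7778
μ = λ + 1/W = 22.28 + 2.7778 = 25.0578 per hr

Final: 25.0578 /hr


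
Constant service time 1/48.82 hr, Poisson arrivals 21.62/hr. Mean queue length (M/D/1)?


ρ = 21.62/48.82 = 0.4429
M/D/1: Lq = ρ²/(2(1−ρ)) = 0.1961/(2·0.5571) = 0.17600

Final: 0.17600


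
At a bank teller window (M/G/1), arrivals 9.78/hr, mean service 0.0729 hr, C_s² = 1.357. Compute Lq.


ρ = λ·E[S] = 9.78·0.0729 = 0.7130
Lq = ρ²(1+C_s²)/(2(1−ρ)) = 0.5083·(1+1.357)/(2·0.2870)
= 0.5083·2.3570/0.5741 = 2.08700

Final: 2.08700


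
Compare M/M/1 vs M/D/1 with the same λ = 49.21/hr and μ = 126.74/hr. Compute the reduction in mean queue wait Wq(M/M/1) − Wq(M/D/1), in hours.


ρ = 49.21/126.74 = 0.3883
Wq(M/M/1) = ρ/(μ−λ) = 0.3883/77.53 = 0.005008 hr
Wq(M/D/1) = ρ/(2(μ−λ)) = 0.002504 hr
Savings = 0.005008 − 0.002504 = 0.002504 hr

Final: 0.002504 hr


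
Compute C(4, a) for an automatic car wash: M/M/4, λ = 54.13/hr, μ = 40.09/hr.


a = λ/μ = 1.3502; ρ = a/4 = 0.3376
P₀ = 0.257662 (from M/M/c formula)
C(c,a) = [a^c/(c!(1−ρ))]·P₀ = [3.32359/(24·0.6624)]·0.257662
= 0.20905·0.257662 = 0.053864

Final: 0.053864


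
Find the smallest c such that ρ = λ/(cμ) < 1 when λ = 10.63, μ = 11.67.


Stability requires cμ > λ ⇔ c > λ/μ.
λ/μ = 10.63/11.67 = 0.9109
Minimum integer c = ⌊0.9109⌋ + 1 = 1
Check: 1·11.67 = 11.67 > 10.63, while 0·11.67 = 0.00 ≤ 10.63

Final: 1 servers


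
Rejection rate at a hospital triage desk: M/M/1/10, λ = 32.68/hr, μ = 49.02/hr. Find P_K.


ρ = λ/μ = 32.68/49.02 = 0.6667
P_K = (1−ρ)ρ^K/(1−ρ^(K+1)) = (0.3333·0.017342)/(1 − 0.011561)
= 0.005781/0.988439 = 0.005848

Final: 0.005848


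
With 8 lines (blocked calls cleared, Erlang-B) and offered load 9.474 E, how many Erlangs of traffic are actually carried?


B(8,9.474) = 0.313046 (Erlang-B)
Carried load = a(1 − B) = 9.474·(1 − 0.313046) = 9.474·0.686954 = 6.5082 E

Final: 6.5082 Erlangs


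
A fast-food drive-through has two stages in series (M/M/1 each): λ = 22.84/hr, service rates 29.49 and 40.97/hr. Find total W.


Each node sees arrival rate λ = 22.84/hr (tandem ⇒ throughput preserved).
W₁ = 1/(μ₁−λ) = 1/(29.49−22.84) = 0.15038 hr
W₂ = 1/(μ₂−λ) = 1/(40.97−22.84) = 0.05516 hr
W_total = W₁ + W₂ = 0.15038 + 0.05516 = 0.20553 hr

Final: 0.20553 hr


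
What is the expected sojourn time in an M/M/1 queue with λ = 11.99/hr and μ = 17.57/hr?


W = 1/(μ−λ) = 1/(17.57 − 11.99) = 1/5.58 = 0.1792 hr

Final: 0.1792 hr


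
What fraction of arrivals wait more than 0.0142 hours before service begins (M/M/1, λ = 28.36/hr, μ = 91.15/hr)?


ρ = 28.36/91.15 = 0.3111
P(Wq > t) = ρ·e^{−(μ−λ)t} = 0.3111·e^{−0.8916}
= 0.3111·0.409992 = 0.127563

Final: 0.127563


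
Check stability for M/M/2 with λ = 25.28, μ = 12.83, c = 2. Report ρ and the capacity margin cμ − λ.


Total capacity cμ = 2·12.83 = 25.66/hr
ρ = λ/(cμ) = 25.28/25.66 = 0.9852
Stable ⇔ ρ < 1: YES
Spare capacity = cμ − λ = 25.66 − 25.28 = 0.38/hr

Final: ρ = 0.9852; stable; margin = 0.38/hr


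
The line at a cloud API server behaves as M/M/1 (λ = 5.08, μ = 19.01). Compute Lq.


ρ = 5.08/19.01 = 0.2672
Lq = ρ²/(1−ρ) = 0.07141/0.7328 = 0.09745

Final: 0.09745


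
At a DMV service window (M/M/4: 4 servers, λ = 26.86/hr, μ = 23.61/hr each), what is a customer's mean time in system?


a = 1.1377; ρ = 0.2844; P₀ = 0.319722
Lq = P₀·a^c·ρ/(c!(1−ρ)²) = 0.01239
Wq = Lq/λ = 0.01239/26.86 = 0.0004614 hr
W = Wq + 1/μ = 0.0004614 + 0.04235 = 0.04282 hr

Final: 0.04282 hr


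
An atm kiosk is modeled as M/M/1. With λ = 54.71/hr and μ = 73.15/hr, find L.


ρ = λ/μ = 54.71/73.15 = 0.7479
L = ρ/(1−ρ) = 0.7479/(1 − 0.7479) = 0.7479/0.2521 = 2.9669

Final: 2.9669


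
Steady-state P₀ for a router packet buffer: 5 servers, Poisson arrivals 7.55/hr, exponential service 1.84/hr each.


a = λ/μ = 7.55/1.84 = 4.1033; ρ = a/c = 0.8207
Σ_{k=0}^{4} a^k/k! (terms k=0..4) = 1.00000 + 4.10326 + 8.41837 + 11.51426 + 11.81151 = 36.84740
Tail: a^5/(5!(1−ρ)) = 1163.17656/(120·0.1793) = 54.04659
P₀ = 1/(36.84740 + 54.04659) = 1/90.89399 = 0.011002

Final: 0.011002


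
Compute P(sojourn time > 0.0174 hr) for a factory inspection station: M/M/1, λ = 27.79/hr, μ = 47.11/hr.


W ~ Exponential(μ−λ) for M/M/1.
μ − λ = 47.11 − 27.79 = 19.3200
P(W > t) = e^{−(μ−λ)t} = e^{−0.3362} = 0.714503

Final: 0.714503


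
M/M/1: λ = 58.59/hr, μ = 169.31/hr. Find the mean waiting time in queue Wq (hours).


ρ = 58.59/169.31 = 0.3461
Wq = ρ/(μ−λ) = 0.3461/(169.31 − 58.59) = 0.3461/110.72 = 0.003125 hr

Final: 0.003125 hr


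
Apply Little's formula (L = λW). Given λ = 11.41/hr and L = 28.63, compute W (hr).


W = L/λ = 28.63/11.41 = 2.5092 hr

Final: 2.5092 hr


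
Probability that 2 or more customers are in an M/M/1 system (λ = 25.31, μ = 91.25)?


ρ = 25.31/91.25 = 0.2774
P(N ≥ n) = ρ^n = 0.2774^2 = 0.076934

Final: 0.076934


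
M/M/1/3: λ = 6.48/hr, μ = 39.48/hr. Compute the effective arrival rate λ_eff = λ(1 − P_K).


ρ = 0.1641; P_K = (1−ρ)ρ^3/(1−ρ^4) = 0.003699
λ_eff = λ(1 − P_K) = 6.48·(1 − 0.003699) = 6.48·0.996301 = 6.4560 /hr

Final: 6.4560 /hr


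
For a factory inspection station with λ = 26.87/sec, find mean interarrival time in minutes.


Mean interarrival time = 1/λ = 1/26.87 second = 0.03722 second
In minutes: 0.03722 × 0.0166667 = 0.0006203 min

Final: 0.0006203 min


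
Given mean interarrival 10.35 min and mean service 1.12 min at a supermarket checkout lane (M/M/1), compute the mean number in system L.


λ = 60/10.35 = 5.7971 /hr
μ = 60/1.12 = 53.5714 /hr
ρ = λ/μ = 5.7971/53.5714 = 0.1082
L = ρ/(1−ρ) = 0.1082/0.8918 = 0.1213

Final: 0.1213


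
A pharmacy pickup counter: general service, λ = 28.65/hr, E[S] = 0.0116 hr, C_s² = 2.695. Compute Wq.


ρ = λ·E[S] = 28.65·0.0116 = 0.3323
E[S²] = E[S]²(1+C_s²) = 0.0116²·(1+2.695) = 0.0004972
Wq = λ·E[S²]/(2(1−ρ)) = 28.65·0.0004972/(2·0.6677) = 0.01067 hr

Final: 0.01067 hr


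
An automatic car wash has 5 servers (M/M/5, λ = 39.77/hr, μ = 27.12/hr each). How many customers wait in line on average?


a = λ/μ = 1.4664; ρ = a/5 = 0.2933
P₀ = 0.230419
Lq = P₀·a^c·ρ / (c!·(1−ρ)²) = 0.230419·6.78156·0.2933/(120·0.49944)
= 0.007647

Final: 0.007647


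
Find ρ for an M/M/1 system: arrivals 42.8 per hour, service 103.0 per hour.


ρ = λ/μ = 42.8/103.0 = 0.4155

Final: 0.4155


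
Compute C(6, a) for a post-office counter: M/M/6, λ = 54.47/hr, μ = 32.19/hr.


a = λ/μ = 1.6921; ρ = a/6 = 0.2820
P₀ = 0.184027 (from M/M/c formula)
C(c,a) = [a^c/(c!(1−ρ))]·P₀ = [23.47569/(720·0.7180)]·0.184027
= 0.04541·0.184027 = 0.008357

Final: 0.008357


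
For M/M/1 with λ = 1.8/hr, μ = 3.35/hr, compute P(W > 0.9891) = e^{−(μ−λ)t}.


W ~ Exponential(μ−λ) for M/M/1.
μ − λ = 3.35 − 1.8 = 1.5500
P(W > t) = e^{−(μ−λ)t} = e^{−1.5331} = 0.215864

Final: 0.215864


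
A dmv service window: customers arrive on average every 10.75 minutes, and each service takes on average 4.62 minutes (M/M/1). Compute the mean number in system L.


λ = 60/10.75 = 5.5814 /hr
μ = 60/4.62 = 12.9870 /hr
ρ = λ/μ = 5.5814/12.9870 = 0.4298
L = ρ/(1−ρ) = 0.4298/0.5702 = 0.7537

Final: 0.7537


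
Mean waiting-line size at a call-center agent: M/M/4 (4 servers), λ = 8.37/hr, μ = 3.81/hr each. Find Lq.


a = λ/μ = 2.1969; ρ = a/4 = 0.5492
P₀ = 0.104933
Lq = P₀·a^c·ρ / (c!·(1−ρ)²) = 0.104933·23.29174·0.5492/(24·0.20321)
= 0.27523

Final: 0.27523


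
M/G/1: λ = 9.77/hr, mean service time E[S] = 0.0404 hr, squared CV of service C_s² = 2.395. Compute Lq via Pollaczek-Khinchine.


ρ = λ·E[S] = 9.77·0.0404 = 0.3947
Lq = ρ²(1+C_s²)/(2(1−ρ)) = 0.1558·(1+2.395)/(2·0.6053)
= 0.1558·3.3950/1.2106 = 0.43691

Final: 0.43691


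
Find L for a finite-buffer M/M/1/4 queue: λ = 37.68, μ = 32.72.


ρ = 37.68/32.72 = 1.1516
L = ρ[1 − (K+1)ρ^K + Kρ^(K+1)] / [(1−ρ)(1−ρ^(K+1))]
Numerator: 1.1516·(1 − 5·1.758694 + 4·2.025294) = 0.354347
Denominator: (-0.1516)·(-1.025294) = 0.155423
L = 0.354347/0.155423 = 2.2799

Final: 2.2799


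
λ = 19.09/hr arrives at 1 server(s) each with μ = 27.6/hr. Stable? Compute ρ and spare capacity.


Total capacity cμ = 1·27.6 = 27.60/hr
ρ = λ/(cμ) = 19.09/27.60 = 0.6917
Stable ⇔ ρ < 1: YES
Spare capacity = cμ − λ = 27.60 − 19.09 = 8.51/hr

Final: ρ = 0.6917; stable; margin = 8.51/hr


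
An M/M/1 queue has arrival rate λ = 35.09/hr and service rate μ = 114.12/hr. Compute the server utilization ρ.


ρ = λ/μ = 35.09/114.12 = 0.3075

Final: 0.3075


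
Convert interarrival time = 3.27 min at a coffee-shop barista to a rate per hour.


λ = 1/(interarrival time) in consistent units.
1 hour = 60 min, so λ = 60/3.27 = 18.3486 per hour

Final: 18.3486 /hr


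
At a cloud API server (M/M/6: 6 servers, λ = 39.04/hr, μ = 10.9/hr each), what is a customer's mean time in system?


a = 3.5817; ρ = 0.5969; P₀ = 0.026528
Lq = P₀·a^c·ρ/(c!(1−ρ)²) = 0.28580
Wq = Lq/λ = 0.28580/39.04 = 0.007321 hr
W = Wq + 1/μ = 0.007321 + 0.09174 = 0.09906 hr

Final: 0.09906 hr


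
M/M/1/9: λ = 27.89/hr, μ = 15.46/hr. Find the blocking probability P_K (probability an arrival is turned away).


ρ = λ/μ = 27.89/15.46 = 1.8040
P_K = (1−ρ)ρ^K/(1−ρ^(K+1)) = (-0.8040·202.372372)/(1 − 365.081854)
= -162.709482/-364.081854 = 0.446904

Final: 0.446904


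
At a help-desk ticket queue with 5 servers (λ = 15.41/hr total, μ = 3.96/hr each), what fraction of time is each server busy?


ρ = λ/(cμ) = 15.41/(5·3.96) = 15.41/19.80 = 0.7783

Final: 0.7783


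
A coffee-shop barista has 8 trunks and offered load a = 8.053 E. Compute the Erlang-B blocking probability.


B(c,a) = (a^c/c!) / Σ_{k=0}^{c} a^k/k!
a^8/8! = 438.673166
Σ terms (k=0..8): 1.00000 + 8.05300 + 32.42540 + 87.04059 + 175.23448 + 282.23265 + 378.80325 + 435.78608 + 438.67317 = 1839.248623
B = 438.673166/1839.248623 = 0.238507

Final: 0.238507


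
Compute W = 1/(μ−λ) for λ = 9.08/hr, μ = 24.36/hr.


W = 1/(μ−λ) = 1/(24.36 − 9.08) = 1/15.28 = 0.06545 hr

Final: 0.06545 hr


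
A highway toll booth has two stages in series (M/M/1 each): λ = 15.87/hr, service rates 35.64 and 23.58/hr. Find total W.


Each node sees arrival rate λ = 15.87/hr (tandem ⇒ throughput preserved).
W₁ = 1/(μ₁−λ) = 1/(35.64−15.87) = 0.05058 hr
W₂ = 1/(μ₂−λ) = 1/(23.58−15.87) = 0.12970 hr
W_total = W₁ + W₂ = 0.05058 + 0.12970 = 0.18028 hr

Final: 0.18028 hr


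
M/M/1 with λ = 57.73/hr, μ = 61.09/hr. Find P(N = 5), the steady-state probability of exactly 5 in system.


ρ = 57.73/61.09 = 0.9450
P_n = (1−ρ)·ρ^n = (1 − 0.9450)·0.9450^5 = 0.05500·0.753628 = 0.041450

Final: 0.041450


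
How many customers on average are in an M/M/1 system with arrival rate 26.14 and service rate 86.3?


ρ = λ/μ = 26.14/86.3 = 0.3029
L = ρ/(1−ρ) = 0.3029/(1 − 0.3029) = 0.3029/0.6971 = 0.4345

Final: 0.4345


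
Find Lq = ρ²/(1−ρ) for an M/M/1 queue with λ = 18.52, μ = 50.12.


ρ = 18.52/50.12 = 0.3695
Lq = ρ²/(1−ρ) = 0.1365/0.6305 = 0.2166

Final: 0.2166


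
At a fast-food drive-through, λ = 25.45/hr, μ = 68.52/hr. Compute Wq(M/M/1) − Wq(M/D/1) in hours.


ρ = 25.45/68.52 = 0.3714
Wq(M/M/1) = ρ/(μ−λ) = 0.3714/43.07 = 0.008624 hr
Wq(M/D/1) = ρ/(2(μ−λ)) = 0.004312 hr
Savings = 0.008624 − 0.004312 = 0.004312 hr

Final: 0.004312 hr


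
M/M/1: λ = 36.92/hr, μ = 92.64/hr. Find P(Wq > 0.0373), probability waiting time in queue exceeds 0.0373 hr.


ρ = 36.92/92.64 = 0.3985
P(Wq > t) = ρ·e^{−(μ−λ)t} = 0.3985·e^{−2.0784}
= 0.3985·0.125136 = 0.049871

Final: 0.049871


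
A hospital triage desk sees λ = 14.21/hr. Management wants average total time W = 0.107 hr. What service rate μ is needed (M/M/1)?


W = 1/(μ−λ) ⇒ μ − λ = 1/W = 1/0.107 = 9.3458
μ = λ + 1/W = 14.21 + 9.3458 = 23.5558 per hr

Final: 23.5558 /hr


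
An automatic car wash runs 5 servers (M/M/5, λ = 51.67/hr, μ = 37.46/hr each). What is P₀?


a = λ/μ = 51.67/37.46 = 1.3793; ρ = a/c = 0.2759
Σ_{k=0}^{4} a^k/k! (terms k=0..4) = 1.00000 + 1.37934 + 0.95129 + 0.43738 + 0.15082 = 3.91883
Tail: a^5/(5!(1−ρ)) = 4.99291/(120·0.7241) = 0.05746
P₀ = 1/(3.91883 + 0.05746) = 1/3.97629 = 0.251491

Final: 0.251491


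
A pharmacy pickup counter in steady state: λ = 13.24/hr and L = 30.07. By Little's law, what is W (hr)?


W = L/λ = 30.07/13.24 = 2.2711 hr

Final: 2.2711 hr


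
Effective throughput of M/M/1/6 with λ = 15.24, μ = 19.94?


ρ = 0.7643; P_K = (1−ρ)ρ^6/(1−ρ^7) = 0.055426
λ_eff = λ(1 − P_K) = 15.24·(1 − 0.055426) = 15.24·0.944574 = 14.3953 /hr

Final: 14.3953 /hr


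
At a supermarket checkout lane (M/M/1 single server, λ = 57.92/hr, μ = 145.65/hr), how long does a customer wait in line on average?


ρ = 57.92/145.65 = 0.3977
Wq = ρ/(μ−λ) = 0.3977/(145.65 − 57.92) = 0.3977/87.73 = 0.004533 hr

Final: 0.004533 hr


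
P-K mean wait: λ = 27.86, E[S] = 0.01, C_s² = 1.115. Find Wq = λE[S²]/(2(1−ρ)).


ρ = λ·E[S] = 27.86·0.01 = 0.2786
E[S²] = E[S]²(1+C_s²) = 0.01²·(1+1.115) = 0.0002115
Wq = λ·E[S²]/(2(1−ρ)) = 27.86·0.0002115/(2·0.7214) = 0.004084 hr

Final: 0.004084 hr


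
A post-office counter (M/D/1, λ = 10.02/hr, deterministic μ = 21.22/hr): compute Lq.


ρ = 10.02/21.22 = 0.4722
M/D/1: Lq = ρ²/(2(1−ρ)) = 0.2230/(2·0.5278) = 0.21122

Final: 0.21122


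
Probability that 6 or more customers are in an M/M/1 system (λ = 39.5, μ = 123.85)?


ρ = 39.5/123.85 = 0.3189
P(N ≥ n) = ρ^n = 0.3189^6 = 0.001052

Final: 0.001052


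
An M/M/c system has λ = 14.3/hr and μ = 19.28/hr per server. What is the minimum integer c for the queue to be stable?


Stability requires cμ > λ ⇔ c > λ/μ.
λ/μ = 14.3/19.28 = 0.7417
Minimum integer c = ⌊0.7417⌋ + 1 = 1
Check: 1·19.28 = 19.28 > 14.3, while 0·19.28 = 0.00 ≤ 14.3

Final: 1 servers


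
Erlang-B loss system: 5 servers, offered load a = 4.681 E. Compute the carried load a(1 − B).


B(5,4.681) = 0.258451 (Erlang-B)
Carried load = a(1 − B) = 4.681·(1 − 0.258451) = 4.681·0.741549 = 3.4712 E

Final: 3.4712 Erlangs


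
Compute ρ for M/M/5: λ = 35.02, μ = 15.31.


ρ = λ/(cμ) = 35.02/(5·15.31) = 35.02/76.55 = 0.4575

Final: 0.4575


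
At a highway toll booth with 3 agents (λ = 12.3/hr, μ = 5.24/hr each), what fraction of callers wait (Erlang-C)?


a = λ/μ = 2.3473; ρ = a/3 = 0.7824
P₀ = 0.062459 (from M/M/c formula)
C(c,a) = [a^c/(c!(1−ρ))]·P₀ = [12.93366/(6·0.2176)]·0.062459
= 9.90824·0.062459 = 0.618857

Final: 0.618857


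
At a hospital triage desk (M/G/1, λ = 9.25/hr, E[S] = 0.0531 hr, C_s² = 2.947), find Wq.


ρ = λ·E[S] = 9.25·0.0531 = 0.4912
E[S²] = E[S]²(1+C_s²) = 0.0531²·(1+2.947) = 0.011129
Wq = λ·E[S²]/(2(1−ρ)) = 9.25·0.011129/(2·0.5088) = 0.10116 hr

Final: 0.10116 hr


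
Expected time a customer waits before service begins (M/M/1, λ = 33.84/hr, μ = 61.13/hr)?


ρ = 33.84/61.13 = 0.5536
Wq = ρ/(μ−λ) = 0.5536/(61.13 − 33.84) = 0.5536/27.29 = 0.02028 hr

Final: 0.02028 hr


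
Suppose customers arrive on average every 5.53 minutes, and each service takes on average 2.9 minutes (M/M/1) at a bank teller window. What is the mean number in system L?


λ = 60/5.53 = 10.8499 /hr
μ = 60/2.9 = 20.6897 /hr
ρ = λ/μ = 10.8499/20.6897 = 0.5244
L = ρ/(1−ρ) = 0.5244/0.4756 = 1.1027

Final: 1.1027


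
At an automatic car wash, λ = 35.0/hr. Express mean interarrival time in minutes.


Mean interarrival time = 1/λ = 1/35.0 hour = 0.02857 hour
In minutes: 0.02857 × 60 = 1.7143 min

Final: 1.7143 min


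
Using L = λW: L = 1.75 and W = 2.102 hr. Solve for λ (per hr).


λ = L/W = 1.75/2.102 = 0.8325 /hr

Final: 0.8325 /hr


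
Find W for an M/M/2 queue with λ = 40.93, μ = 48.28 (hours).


a = 0.8478; ρ = 0.4239; P₀ = 0.404611
Lq = P₀·a^c·ρ/(c!(1−ρ)²) = 0.18569
Wq = Lq/λ = 0.18569/40.93 = 0.004537 hr
W = Wq + 1/μ = 0.004537 + 0.02071 = 0.02525 hr

Final: 0.02525 hr


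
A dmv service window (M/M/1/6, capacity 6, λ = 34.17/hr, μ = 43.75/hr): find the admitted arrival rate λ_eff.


ρ = 0.7810; P_K = (1−ρ)ρ^6/(1−ρ^7) = 0.060414
λ_eff = λ(1 − P_K) = 34.17·(1 − 0.060414) = 34.17·0.939586 = 32.1056 /hr

Final: 32.1056 /hr


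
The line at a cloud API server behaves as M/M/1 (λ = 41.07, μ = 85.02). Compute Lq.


ρ = 41.07/85.02 = 0.4831
Lq = ρ²/(1−ρ) = 0.2333/0.5169 = 0.4514

Final: 0.4514


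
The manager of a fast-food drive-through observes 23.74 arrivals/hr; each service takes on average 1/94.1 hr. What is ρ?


ρ = λ/μ = 23.74/94.1 = 0.2523

Final: 0.2523


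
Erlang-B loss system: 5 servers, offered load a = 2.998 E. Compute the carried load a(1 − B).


B(5,2.998) = 0.109883 (Erlang-B)
Carried load = a(1 − B) = 2.998·(1 − 0.109883) = 2.998·0.890117 = 2.6686 E

Final: 2.6686 Erlangs


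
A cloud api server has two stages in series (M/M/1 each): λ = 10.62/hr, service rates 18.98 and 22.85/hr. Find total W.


Each node sees arrival rate λ = 10.62/hr (tandem ⇒ throughput preserved).
W₁ = 1/(μ₁−λ) = 1/(18.98−10.62) = 0.11962 hr
W₂ = 1/(μ₂−λ) = 1/(22.85−10.62) = 0.08177 hr
W_total = W₁ + W₂ = 0.11962 + 0.08177 = 0.20138 hr

Final: 0.20138 hr


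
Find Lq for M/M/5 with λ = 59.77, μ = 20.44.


a = λ/μ = 2.9242; ρ = a/5 = 0.5848
P₀ = 0.050749
Lq = P₀·a^c·ρ / (c!·(1−ρ)²) = 0.050749·213.80203·0.5848/(120·0.17236)
= 0.30679

Final: 0.30679


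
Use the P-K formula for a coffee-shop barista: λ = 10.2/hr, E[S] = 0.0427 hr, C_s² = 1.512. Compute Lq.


ρ = λ·E[S] = 10.2·0.0427 = 0.4355
Lq = ρ²(1+C_s²)/(2(1−ρ)) = 0.1897·(1+1.512)/(2·0.5645)
= 0.1897·2.5120/1.1289 = 0.42210

Final: 0.42210


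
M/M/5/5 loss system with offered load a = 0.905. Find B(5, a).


B(c,a) = (a^c/c!) / Σ_{k=0}^{c} a^k/k!
a^5/5! = 0.005059
Σ terms (k=0..5): 1.00000 + 0.90500 + 0.40951 + 0.12354 + 0.02795 + 0.005059 = 2.471058
B = 0.005059/2.471058 = 0.002047

Final: 0.002047


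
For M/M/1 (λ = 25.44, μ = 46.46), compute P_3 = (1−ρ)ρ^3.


ρ = 25.44/46.46 = 0.5476
P_n = (1−ρ)·ρ^n = (1 − 0.5476)·0.5476^3 = 0.4524·0.164178 = 0.074279

Final: 0.074279


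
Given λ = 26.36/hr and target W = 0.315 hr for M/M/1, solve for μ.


W = 1/(μ−λ) ⇒ μ − λ = 1/W = 1/0.315 = 3.1746
μ = λ + 1/W = 26.36 + 3.1746 = 29.5346 per hr

Final: 29.5346 /hr


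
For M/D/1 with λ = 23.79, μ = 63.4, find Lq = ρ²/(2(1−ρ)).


ρ = 23.79/63.4 = 0.3752
M/D/1: Lq = ρ²/(2(1−ρ)) = 0.1408/(2·0.6248) = 0.11268

Final: 0.11268


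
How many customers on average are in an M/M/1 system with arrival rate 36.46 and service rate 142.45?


ρ = λ/μ = 36.46/142.45 = 0.2559
L = ρ/(1−ρ) = 0.2559/(1 − 0.2559) = 0.2559/0.7441 = 0.3440

Final: 0.3440


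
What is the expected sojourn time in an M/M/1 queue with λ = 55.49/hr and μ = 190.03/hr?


W = 1/(μ−λ) = 1/(190.03 − 55.49) = 1/134.54 = 0.007433 hr

Final: 0.007433 hr


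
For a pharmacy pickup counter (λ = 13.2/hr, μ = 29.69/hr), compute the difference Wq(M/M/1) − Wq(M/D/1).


ρ = 13.2/29.69 = 0.4446
Wq(M/M/1) = ρ/(μ−λ) = 0.4446/16.49 = 0.02696 hr
Wq(M/D/1) = ρ/(2(μ−λ)) = 0.01348 hr
Savings = 0.02696 − 0.01348 = 0.01348 hr

Final: 0.01348 hr


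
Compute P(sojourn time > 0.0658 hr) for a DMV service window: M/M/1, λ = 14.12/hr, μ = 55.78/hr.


W ~ Exponential(μ−λ) for M/M/1.
μ − λ = 55.78 − 14.12 = 41.6600
P(W > t) = e^{−(μ−λ)t} = e^{−2.7412} = 0.064491

Final: 0.064491


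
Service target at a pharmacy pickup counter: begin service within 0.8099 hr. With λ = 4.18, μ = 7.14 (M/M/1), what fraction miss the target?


ρ = 4.18/7.14 = 0.5854
P(Wq > t) = ρ·e^{−(μ−λ)t} = 0.5854·e^{−2.3973}
= 0.5854·0.090963 = 0.053253

Final: 0.053253


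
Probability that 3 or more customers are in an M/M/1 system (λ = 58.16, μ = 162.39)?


ρ = 58.16/162.39 = 0.3582
P(N ≥ n) = ρ^n = 0.3582^3 = 0.045940

Final: 0.045940


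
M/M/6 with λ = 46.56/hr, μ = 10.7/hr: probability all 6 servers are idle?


a = λ/μ = 46.56/10.7 = 4.3514; ρ = a/c = 0.7252
Σ_{k=0}^{5} a^k/k! (terms k=0..5) = 1.00000 + 4.35140 + 9.46735 + 13.73208 + 14.93845 + 13.00064 = 56.48992
Tail: a^6/(6!(1−ρ)) = 6788.52097/(720·0.2748) = 34.31461
P₀ = 1/(56.48992 + 34.31461) = 1/90.80453 = 0.011013

Final: 0.011013


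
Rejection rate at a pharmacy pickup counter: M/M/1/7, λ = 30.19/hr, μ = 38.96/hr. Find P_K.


ρ = λ/μ = 30.19/38.96 = 0.7749
P_K = (1−ρ)ρ^K/(1−ρ^(K+1)) = (0.2251·0.167768)/(1 − 0.130003)
= 0.037765/0.869997 = 0.043408

Final: 0.043408


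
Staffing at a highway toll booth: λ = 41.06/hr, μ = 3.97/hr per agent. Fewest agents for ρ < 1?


Stability requires cμ > λ ⇔ c > λ/μ.
λ/μ = 41.06/3.97 = 10.3426
Minimum integer c = ⌊10.3426⌋ + 1 = 11
Check: 11·3.97 = 43.67 > 41.06, while 10·3.97 = 39.70 ≤ 41.06

Final: 11 servers


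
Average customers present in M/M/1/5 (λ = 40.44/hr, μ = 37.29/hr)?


ρ = 40.44/37.29 = 1.0845
L = ρ[1 − (K+1)ρ^K + Kρ^(K+1)] / [(1−ρ)(1−ρ^(K+1))]
Numerator: 1.0845·(1 − 6·1.500009 + 5·1.626719) = 0.144824
Denominator: (-0.08447)·(-0.626719) = 0.052941
L = 0.144824/0.052941 = 2.7356

Final: 2.7356


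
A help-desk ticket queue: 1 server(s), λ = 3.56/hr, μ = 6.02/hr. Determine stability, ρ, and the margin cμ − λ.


Total capacity cμ = 1·6.02 = 6.02/hr
ρ = λ/(cμ) = 3.56/6.02 = 0.5914
Stable ⇔ ρ < 1: YES
Spare capacity = cμ − λ = 6.02 − 3.56 = 2.46/hr

Final: ρ = 0.5914; stable; margin = 2.46/hr


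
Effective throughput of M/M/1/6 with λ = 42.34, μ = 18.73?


ρ = 2.2605; P_K = (1−ρ)ρ^6/(1−ρ^7) = 0.559484
λ_eff = λ(1 − P_K) = 42.34·(1 − 0.559484) = 42.34·0.440516 = 18.6515 /hr

Final: 18.6515 /hr


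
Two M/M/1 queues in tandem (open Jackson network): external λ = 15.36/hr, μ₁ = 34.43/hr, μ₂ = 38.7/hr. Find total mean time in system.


Each node sees arrival rate λ = 15.36/hr (tandem ⇒ throughput preserved).
W₁ = 1/(μ₁−λ) = 1/(34.43−15.36) = 0.05244 hr
W₂ = 1/(μ₂−λ) = 1/(38.7−15.36) = 0.04284 hr
W_total = W₁ + W₂ = 0.05244 + 0.04284 = 0.09528 hr

Final: 0.09528 hr


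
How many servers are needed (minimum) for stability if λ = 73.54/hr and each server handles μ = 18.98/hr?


Stability requires cμ > λ ⇔ c > λ/μ.
λ/μ = 73.54/18.98 = 3.8746
Minimum integer c = ⌊3.8746⌋ + 1 = 4
Check: 4·18.98 = 75.92 > 73.54, while 3·18.98 = 56.94 ≤ 73.54

Final: 4 servers


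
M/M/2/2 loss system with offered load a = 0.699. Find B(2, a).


B(c,a) = (a^c/c!) / Σ_{k=0}^{c} a^k/k!
a^2/2! = 0.244300
Σ terms (k=0..2): 1.00000 + 0.69900 + 0.24430 = 1.943300
B = 0.244300/1.943300 = 0.125714

Final: 0.125714


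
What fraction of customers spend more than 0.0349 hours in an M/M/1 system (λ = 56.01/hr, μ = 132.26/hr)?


W ~ Exponential(μ−λ) for M/M/1.
μ − λ = 132.26 − 56.01 = 76.2500
P(W > t) = e^{−(μ−λ)t} = e^{−2.6611} = 0.069870

Final: 0.069870


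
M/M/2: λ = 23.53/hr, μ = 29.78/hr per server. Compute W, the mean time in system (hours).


a = 0.7901; ρ = 0.3951; P₀ = 0.433626
Lq = P₀·a^c·ρ/(c!(1−ρ)²) = 0.14613
Wq = Lq/λ = 0.14613/23.53 = 0.006210 hr
W = Wq + 1/μ = 0.006210 + 0.03358 = 0.03979 hr

Final: 0.03979 hr
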